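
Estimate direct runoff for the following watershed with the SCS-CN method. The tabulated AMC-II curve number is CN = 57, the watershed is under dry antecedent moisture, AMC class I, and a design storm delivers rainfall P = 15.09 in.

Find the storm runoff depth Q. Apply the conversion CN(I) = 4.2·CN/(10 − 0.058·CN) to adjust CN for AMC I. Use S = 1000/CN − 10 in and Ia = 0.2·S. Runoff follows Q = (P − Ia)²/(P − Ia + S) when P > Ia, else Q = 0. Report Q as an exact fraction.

Q = 1894127370529/422094878100 in ≈ 4.487 in

Adjust CN=57 to AMC I: 4.2·57/(10 − 0.058·57) → (1197/5) ÷ (3347/500) = 119700/3347 ≈ 35.763
Retention S: 1000/CN − 10 with CN=35.763 → S = 21500/1197 ≈ 17.962 in
Initial abstraction Ia = S/5 = (21500/1197)/5 = 4300/1197 ≈ 3.592 in
Excess rainfall: 15.090 − 3.592 = 11.498 in; P > Ia so Q > 0
Q: (1376273/119700)² ÷ (3526273/119700) = 1894127370529/422094878100 in (≈ 4.487 in)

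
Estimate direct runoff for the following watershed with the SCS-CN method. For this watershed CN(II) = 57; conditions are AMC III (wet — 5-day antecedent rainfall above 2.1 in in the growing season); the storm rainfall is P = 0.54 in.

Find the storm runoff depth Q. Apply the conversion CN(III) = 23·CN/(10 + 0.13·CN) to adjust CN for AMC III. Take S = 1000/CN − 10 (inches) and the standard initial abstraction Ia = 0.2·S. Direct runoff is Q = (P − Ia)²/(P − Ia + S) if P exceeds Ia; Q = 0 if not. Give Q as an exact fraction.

CN(III) from CN(II)=57: (23·57)/(10 + 0.13·57) = 131100/1741 ≈ 75.302
S = 1000/(131100/1741) − 10 = 4300/1311 in ≈ 3.280 in
Initial abstraction Ia = S/5 = (4300/1311)/5 = 860/1311 ≈ 0.656 in
P = 0.540 ≤ Ia = 0.656 in: entire storm abstracted, Q = 0.

Q = 0 in ≈ 0.000 in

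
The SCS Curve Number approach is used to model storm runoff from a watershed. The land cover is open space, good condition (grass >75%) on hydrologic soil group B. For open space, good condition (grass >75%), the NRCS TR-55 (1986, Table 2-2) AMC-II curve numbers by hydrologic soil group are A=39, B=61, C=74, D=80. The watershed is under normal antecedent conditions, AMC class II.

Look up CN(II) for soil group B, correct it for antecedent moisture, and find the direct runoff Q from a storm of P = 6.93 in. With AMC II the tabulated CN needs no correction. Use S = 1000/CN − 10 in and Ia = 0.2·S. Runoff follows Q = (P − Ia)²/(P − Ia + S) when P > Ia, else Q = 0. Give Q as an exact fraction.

NRCS table: open space, good condition (grass >75%), soil group B → CN(II) = 61
AMC II — tabulated CN = 61 applies directly.
Max retention: S = 1000/61 − 10 = 390/61 in (≈ 6.393 in)
Initial abstraction Ia = S/5 = (390/61)/5 = 78/61 ≈ 1.279 in
P − Ia = 6.930 − 1.279 = 34473/6100 ≈ 5.651 in (> 0, runoff occurs)
Q = (34473/6100)²/((34473/6100) + 390/61) = (1188387729/37210000)/(73473/6100) = 396129243/149395100 in ≈ 2.652 in

Q = 396129243/149395100 in ≈ 2.652 in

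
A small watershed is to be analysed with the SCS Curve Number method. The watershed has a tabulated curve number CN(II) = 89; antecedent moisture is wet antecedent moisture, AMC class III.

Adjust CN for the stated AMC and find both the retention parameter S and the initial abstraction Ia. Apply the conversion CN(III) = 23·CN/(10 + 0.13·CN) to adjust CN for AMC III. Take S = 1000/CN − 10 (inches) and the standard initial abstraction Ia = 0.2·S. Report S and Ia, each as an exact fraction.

Adjust CN=89 to AMC III: 23·89/(10 + 0.13·89) → 2047 ÷ (2157/100) = 204700/2157 ≈ 94.900
Retention S: 1000/CN − 10 with CN=94.900 → S = 1100/2047 ≈ 0.537 in
Initial abstraction Ia = S/5 = (1100/2047)/5 = 220/2047 ≈ 0.107 in

S = 1100/2047 in ≈ 0.537 in; Ia = 220/2047 in ≈ 0.107 in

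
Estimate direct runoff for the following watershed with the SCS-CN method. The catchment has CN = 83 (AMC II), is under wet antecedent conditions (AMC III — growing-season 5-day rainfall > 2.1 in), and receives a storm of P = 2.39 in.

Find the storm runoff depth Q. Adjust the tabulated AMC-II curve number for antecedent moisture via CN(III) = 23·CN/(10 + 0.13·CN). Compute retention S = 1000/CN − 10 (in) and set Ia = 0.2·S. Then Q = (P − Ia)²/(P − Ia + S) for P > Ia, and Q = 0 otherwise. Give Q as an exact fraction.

Wet (AMC III): CN(III) = 23·83/(10 + 0.13·83) = 1909/(2079/100) = 190900/2079 ≈ 91.823
S = 1000/(190900/2079) − 10 = 1700/1909 in ≈ 0.891 in
Ia = 0.2·(1700/1909) = 340/1909 in ≈ 0.178 in
Since P=2.390 > Ia=0.178: effective rainfall P−Ia = 422251/190900 in
Runoff Q = (P−Ia)²/(P−Ia+S) = (2.212)²/(2.212+0.891) = 178295907001/113060715900 ≈ 1.577 in

Q = 178295907001/113060715900 in ≈ 1.577 in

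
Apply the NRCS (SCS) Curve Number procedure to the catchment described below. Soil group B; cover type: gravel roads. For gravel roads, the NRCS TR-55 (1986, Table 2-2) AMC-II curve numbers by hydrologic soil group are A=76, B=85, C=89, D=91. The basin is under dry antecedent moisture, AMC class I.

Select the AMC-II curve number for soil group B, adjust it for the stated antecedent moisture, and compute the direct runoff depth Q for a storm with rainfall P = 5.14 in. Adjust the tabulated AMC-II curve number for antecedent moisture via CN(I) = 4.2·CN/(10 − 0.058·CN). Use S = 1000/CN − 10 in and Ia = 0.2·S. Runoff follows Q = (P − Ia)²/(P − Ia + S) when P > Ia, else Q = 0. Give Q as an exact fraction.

Q = 654489889/300968850 in ≈ 2.175 in

NRCS table: gravel roads, soil group B → CN(II) = 85
Adjust CN=85 to AMC I: 4.2·85/(10 − 0.058·85) → 357 ÷ (507/100) = 11900/169 ≈ 70.414
Retention S: 1000/CN − 10 with CN=70.414 → S = 500/119 ≈ 4.202 in
Ia = 0.2S: 0.2·4.202 = 0.840 in (exactly 100/119)
Excess rainfall: 5.140 − 0.840 = 4.300 in; P > Ia so Q > 0
Q: (25583/5950)² ÷ (50583/5950) = 654489889/300968850 in (≈ 2.175 in)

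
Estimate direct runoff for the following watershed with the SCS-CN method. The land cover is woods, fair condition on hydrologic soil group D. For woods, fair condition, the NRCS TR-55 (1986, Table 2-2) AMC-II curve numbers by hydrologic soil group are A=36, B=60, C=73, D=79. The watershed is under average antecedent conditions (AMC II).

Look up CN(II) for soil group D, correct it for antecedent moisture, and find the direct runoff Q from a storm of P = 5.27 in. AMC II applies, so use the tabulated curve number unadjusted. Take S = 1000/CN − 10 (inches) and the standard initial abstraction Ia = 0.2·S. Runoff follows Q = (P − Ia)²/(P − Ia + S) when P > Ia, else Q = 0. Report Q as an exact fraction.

NRCS table: woods, fair condition, soil group D → CN(II) = 79
Average conditions: CN = 79 (no AMC adjustment).
S = 1000/79 − 10 = 210/79 in ≈ 2.658 in
Initial abstraction Ia = S/5 = (210/79)/5 = 42/79 ≈ 0.532 in
P − Ia = 5.270 − 0.532 = 37433/7900 ≈ 4.738 in (> 0, runoff occurs)
Runoff Q = (P−Ia)²/(P−Ia+S) = (4.738)²/(4.738+2.658) = 1401229489/461620700 ≈ 3.035 in

Q = 1401229489/461620700 in ≈ 3.035 in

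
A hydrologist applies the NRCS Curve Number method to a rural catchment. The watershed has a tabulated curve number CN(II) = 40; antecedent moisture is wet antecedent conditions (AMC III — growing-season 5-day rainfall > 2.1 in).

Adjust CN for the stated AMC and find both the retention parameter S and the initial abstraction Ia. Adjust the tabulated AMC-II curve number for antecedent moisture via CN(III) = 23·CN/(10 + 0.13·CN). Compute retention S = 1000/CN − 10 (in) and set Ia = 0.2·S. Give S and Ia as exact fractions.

Wet (AMC III): CN(III) = 23·40/(10 + 0.13·40) = 920/(76/5) = 1150/19 ≈ 60.526
S = 1000/(1150/19) − 10 = 150/23 in ≈ 6.522 in
Ia = 0.2S: 0.2·6.522 = 1.304 in (exactly 30/23)

S = 150/23 in ≈ 6.522 in; Ia = 30/23 in ≈ 1.304 in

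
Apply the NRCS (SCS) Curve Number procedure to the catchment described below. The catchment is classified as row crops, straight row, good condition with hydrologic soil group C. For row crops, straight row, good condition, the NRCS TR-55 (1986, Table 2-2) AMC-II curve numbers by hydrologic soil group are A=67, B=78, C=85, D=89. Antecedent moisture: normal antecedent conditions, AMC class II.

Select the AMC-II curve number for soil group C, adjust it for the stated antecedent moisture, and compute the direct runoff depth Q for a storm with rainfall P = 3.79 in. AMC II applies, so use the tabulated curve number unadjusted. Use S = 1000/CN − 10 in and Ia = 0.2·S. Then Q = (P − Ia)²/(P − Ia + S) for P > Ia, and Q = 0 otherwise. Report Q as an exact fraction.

Q = 34140649/15033100 in ≈ 2.271 in

NRCS table: row crops, straight row, good condition, soil group C → CN(II) = 85
AMC II — tabulated CN = 85 applies directly.
Retention S: 1000/CN − 10 with CN=85.000 → S = 30/17 ≈ 1.765 in
Initial abstraction Ia = S/5 = (30/17)/5 = 6/17 ≈ 0.353 in
Since P=3.790 > Ia=0.353: effective rainfall P−Ia = 5843/1700 in
Q: (5843/1700)² ÷ (8843/1700) = 34140649/15033100 in (≈ 2.271 in)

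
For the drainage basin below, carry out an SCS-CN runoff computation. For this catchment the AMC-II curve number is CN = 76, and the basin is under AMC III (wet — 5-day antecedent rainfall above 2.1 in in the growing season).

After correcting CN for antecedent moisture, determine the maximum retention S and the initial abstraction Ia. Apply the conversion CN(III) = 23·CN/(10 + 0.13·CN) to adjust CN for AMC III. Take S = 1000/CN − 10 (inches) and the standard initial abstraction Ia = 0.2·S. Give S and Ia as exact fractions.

Wet (AMC III): CN(III) = 23·76/(10 + 0.13·76) = 1748/(497/25) = 43700/497 ≈ 87.928
Retention S: 1000/CN − 10 with CN=87.928 → S = 600/437 ≈ 1.373 in
Ia = 0.2S: 0.2·1.373 = 0.275 in (exactly 120/437)

S = 600/437 in ≈ 1.373 in; Ia = 120/437 in ≈ 0.275 in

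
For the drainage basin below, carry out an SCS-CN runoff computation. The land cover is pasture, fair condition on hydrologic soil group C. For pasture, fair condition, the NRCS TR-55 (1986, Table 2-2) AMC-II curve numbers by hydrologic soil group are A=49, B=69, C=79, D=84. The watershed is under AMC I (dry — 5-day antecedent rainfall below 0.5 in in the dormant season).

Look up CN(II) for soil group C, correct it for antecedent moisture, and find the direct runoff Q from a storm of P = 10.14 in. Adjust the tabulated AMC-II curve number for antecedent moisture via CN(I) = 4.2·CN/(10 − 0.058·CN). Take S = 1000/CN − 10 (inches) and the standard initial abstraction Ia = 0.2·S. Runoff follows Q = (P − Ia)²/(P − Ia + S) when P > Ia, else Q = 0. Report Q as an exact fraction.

Q = 1228712809/237209350 in ≈ 5.180 in

NRCS table: pasture, fair condition, soil group C → CN(II) = 79
Dry (AMC I): CN(I) = 4.2·79/(10 − 0.058·79) = (1659/5)/(2709/500) = 7900/129 ≈ 61.240
Retention S: 1000/CN − 10 with CN=61.240 → S = 500/79 ≈ 6.329 in
Ia = 0.2S: 0.2·6.329 = 1.266 in (exactly 100/79)
Since P=10.140 > Ia=1.266: effective rainfall P−Ia = 35053/3950 in
Q: (35053/3950)² ÷ (60053/3950) = 1228712809/237209350 in (≈ 5.180 in)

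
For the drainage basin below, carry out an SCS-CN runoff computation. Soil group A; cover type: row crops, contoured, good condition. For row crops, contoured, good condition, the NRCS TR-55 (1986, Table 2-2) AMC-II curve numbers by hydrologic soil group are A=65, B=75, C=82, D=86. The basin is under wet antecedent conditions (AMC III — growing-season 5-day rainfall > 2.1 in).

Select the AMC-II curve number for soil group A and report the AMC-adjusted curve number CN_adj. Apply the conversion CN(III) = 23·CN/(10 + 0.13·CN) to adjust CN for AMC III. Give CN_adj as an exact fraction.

NRCS table: row crops, contoured, good condition, soil group A → CN(II) = 65
Wet (AMC III): CN(III) = 23·65/(10 + 0.13·65) = 1495/(369/20) = 29900/369 ≈ 81.030

CN_adj = 29900/369 ≈ 81.030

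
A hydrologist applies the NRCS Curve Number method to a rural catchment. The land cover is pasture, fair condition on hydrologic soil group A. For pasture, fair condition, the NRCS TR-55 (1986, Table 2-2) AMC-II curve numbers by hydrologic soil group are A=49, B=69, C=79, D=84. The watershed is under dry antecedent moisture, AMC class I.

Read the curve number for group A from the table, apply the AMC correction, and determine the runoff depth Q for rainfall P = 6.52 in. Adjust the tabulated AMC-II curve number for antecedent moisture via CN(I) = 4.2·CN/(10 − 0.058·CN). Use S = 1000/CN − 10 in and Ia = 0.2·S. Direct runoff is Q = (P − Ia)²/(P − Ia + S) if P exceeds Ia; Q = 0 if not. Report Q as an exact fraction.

NRCS table: pasture, fair condition, soil group A → CN(II) = 49
Dry (AMC I): CN(I) = 4.2·49/(10 − 0.058·49) = (1029/5)/(3579/500) = 34300/1193 ≈ 28.751
Retention S: 1000/CN − 10 with CN=28.751 → S = 8500/343 ≈ 24.781 in
Initial abstraction Ia = S/5 = (8500/343)/5 = 1700/343 ≈ 4.956 in
Excess rainfall: 6.520 − 4.956 = 1.564 in; P > Ia so Q > 0
Q: (13409/8575)² ÷ (225909/8575) = 179801281/1937169675 in (≈ 0.093 in)

Q = 179801281/1937169675 in ≈ 0.093 in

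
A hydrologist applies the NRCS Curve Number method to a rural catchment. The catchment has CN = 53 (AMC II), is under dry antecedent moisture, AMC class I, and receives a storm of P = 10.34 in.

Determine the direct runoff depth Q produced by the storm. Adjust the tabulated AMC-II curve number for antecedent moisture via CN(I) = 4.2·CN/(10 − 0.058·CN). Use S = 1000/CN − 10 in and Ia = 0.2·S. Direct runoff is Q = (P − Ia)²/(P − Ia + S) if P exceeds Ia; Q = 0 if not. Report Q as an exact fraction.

Dry (AMC I): CN(I) = 4.2·53/(10 − 0.058·53) = (1113/5)/(3463/500) = 111300/3463 ≈ 32.140
Retention S: 1000/CN − 10 with CN=32.140 → S = 23500/1113 ≈ 21.114 in
Ia = 0.2S: 0.2·21.114 = 4.223 in (exactly 4700/1113)
Since P=10.340 > Ia=4.223: effective rainfall P−Ia = 340421/55650 in
Runoff Q = (P−Ia)²/(P−Ia+S) = (6.117)²/(6.117+21.114) = 2465669303/1794322950 ≈ 1.374 in

Q = 2465669303/1794322950 in ≈ 1.374 in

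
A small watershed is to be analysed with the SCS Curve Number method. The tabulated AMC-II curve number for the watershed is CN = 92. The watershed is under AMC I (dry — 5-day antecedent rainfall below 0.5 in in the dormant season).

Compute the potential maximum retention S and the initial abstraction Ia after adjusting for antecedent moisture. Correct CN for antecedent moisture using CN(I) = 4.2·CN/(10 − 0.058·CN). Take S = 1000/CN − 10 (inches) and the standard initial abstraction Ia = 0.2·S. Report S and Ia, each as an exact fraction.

CN(I) from CN(II)=92: (4.2·92)/(10 − 0.058·92) = 48300/583 ≈ 82.847
S = 1000/(48300/583) − 10 = 1000/483 in ≈ 2.070 in
Ia = 0.2·(1000/483) = 200/483 in ≈ 0.414 in

S = 1000/483 in ≈ 2.070 in; Ia = 200/483 in ≈ 0.414 in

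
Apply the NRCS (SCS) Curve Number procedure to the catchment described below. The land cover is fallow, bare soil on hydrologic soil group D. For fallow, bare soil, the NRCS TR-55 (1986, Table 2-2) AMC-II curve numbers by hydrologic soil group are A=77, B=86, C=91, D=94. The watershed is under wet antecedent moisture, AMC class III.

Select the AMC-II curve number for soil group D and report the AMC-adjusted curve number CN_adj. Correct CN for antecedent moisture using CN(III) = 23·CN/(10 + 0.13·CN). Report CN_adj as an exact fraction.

CN_adj = 108100/1111 ≈ 97.300

NRCS table: fallow, bare soil, soil group D → CN(II) = 94
Wet (AMC III): CN(III) = 23·94/(10 + 0.13·94) = 2162/(1111/50) = 108100/1111 ≈ 97.300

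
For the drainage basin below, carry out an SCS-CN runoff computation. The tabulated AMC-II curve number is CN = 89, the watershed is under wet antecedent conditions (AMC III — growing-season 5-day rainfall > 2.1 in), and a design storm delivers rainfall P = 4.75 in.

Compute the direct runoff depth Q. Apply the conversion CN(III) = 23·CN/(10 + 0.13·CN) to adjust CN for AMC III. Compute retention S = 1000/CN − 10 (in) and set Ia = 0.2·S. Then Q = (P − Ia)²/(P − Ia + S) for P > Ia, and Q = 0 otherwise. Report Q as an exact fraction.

CN(III) from CN(II)=89: (23·89)/(10 + 0.13·89) = 204700/2157 ≈ 94.900
Retention S: 1000/CN − 10 with CN=94.900 → S = 1100/2047 ≈ 0.537 in
Initial abstraction Ia = S/5 = (1100/2047)/5 = 220/2047 ≈ 0.107 in
Since P=4.750 > Ia=0.107: effective rainfall P−Ia = 38013/8188 in
Q: (38013/8188)² ÷ (42413/8188) = 1444988169/347277644 in (≈ 4.161 in)

Q = 1444988169/347277644 in ≈ 4.161 in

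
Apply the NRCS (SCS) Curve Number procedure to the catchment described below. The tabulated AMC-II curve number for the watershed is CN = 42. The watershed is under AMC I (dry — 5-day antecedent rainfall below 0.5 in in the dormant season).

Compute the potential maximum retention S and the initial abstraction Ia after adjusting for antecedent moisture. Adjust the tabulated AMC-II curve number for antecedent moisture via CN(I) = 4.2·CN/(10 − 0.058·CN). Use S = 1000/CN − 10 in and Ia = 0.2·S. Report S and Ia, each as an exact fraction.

Adjust CN=42 to AMC I: 4.2·42/(10 − 0.058·42) → (882/5) ÷ (1891/250) = 44100/1891 ≈ 23.321
S = 1000/(44100/1891) − 10 = 14500/441 in ≈ 32.880 in
Ia = 0.2S: 0.2·32.880 = 6.576 in (exactly 2900/441)

S = 14500/441 in ≈ 32.880 in; Ia = 2900/441 in ≈ 6.576 in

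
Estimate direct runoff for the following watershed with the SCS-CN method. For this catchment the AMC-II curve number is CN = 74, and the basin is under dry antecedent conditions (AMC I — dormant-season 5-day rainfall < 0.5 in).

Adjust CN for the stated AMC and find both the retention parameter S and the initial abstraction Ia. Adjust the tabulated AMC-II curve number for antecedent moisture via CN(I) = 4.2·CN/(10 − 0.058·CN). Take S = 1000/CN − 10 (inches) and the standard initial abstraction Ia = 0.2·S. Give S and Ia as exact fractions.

S = 6500/777 in ≈ 8.366 in; Ia = 1300/777 in ≈ 1.673 in

CN(I) from CN(II)=74: (4.2·74)/(10 − 0.058·74) = 77700/1427 ≈ 54.450
S = 1000/(77700/1427) − 10 = 6500/777 in ≈ 8.366 in
Ia = 0.2·(6500/777) = 1300/777 in ≈ 1.673 in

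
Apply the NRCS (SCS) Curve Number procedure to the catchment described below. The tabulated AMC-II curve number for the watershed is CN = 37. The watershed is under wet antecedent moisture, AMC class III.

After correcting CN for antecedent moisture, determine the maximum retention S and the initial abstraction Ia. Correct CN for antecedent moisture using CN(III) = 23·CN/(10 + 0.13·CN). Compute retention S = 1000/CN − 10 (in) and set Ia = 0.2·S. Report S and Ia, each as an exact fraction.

S = 6300/851 in ≈ 7.403 in; Ia = 1260/851 in ≈ 1.481 in

Wet (AMC III): CN(III) = 23·37/(10 + 0.13·37) = 851/(1481/100) = 85100/1481 ≈ 57.461
S = 1000/(85100/1481) − 10 = 6300/851 in ≈ 7.403 in
Ia = 0.2·(6300/851) = 1260/851 in ≈ 1.481 in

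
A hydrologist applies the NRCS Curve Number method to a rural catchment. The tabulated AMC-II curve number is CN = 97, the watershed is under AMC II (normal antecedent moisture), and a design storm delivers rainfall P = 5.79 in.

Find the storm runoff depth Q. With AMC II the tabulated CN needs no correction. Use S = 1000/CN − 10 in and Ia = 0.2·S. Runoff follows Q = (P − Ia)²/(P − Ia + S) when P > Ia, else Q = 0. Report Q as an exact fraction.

Q = 343027441/63117900 in ≈ 5.435 in

AMC II — tabulated CN = 97 applies directly.
Max retention: S = 1000/97 − 10 = 30/97 in (≈ 0.309 in)
Ia = 0.2·(30/97) = 6/97 in ≈ 0.062 in
Since P=5.790 > Ia=0.062: effective rainfall P−Ia = 55563/9700 in
Q: (55563/9700)² ÷ (58563/9700) = 343027441/63117900 in (≈ 5.435 in)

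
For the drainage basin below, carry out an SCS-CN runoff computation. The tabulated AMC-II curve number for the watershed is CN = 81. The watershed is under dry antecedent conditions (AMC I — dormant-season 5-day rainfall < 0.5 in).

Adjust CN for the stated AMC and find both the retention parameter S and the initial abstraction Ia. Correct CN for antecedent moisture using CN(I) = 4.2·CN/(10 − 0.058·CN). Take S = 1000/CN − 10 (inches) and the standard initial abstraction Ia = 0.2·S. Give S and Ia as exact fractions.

S = 9500/1701 in ≈ 5.585 in; Ia = 1900/1701 in ≈ 1.117 in

Dry (AMC I): CN(I) = 4.2·81/(10 − 0.058·81) = (1701/5)/(2651/500) = 170100/2651 ≈ 64.164
Max retention: S = 1000/(170100/2651) − 10 = 9500/1701 in (≈ 5.585 in)
Ia = 0.2S: 0.2·5.585 = 1.117 in (exactly 1900/1701)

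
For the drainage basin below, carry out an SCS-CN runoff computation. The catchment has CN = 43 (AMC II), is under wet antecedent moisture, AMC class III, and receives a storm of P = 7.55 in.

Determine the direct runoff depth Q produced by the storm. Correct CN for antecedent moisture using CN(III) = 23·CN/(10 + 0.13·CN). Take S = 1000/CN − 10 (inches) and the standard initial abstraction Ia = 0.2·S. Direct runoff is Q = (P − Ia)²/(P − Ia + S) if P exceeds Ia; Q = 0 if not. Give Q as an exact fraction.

Q = 16012118521/4757861420 in ≈ 3.365 in

Adjust CN=43 to AMC III: 23·43/(10 + 0.13·43) → 989 ÷ (1559/100) = 98900/1559 ≈ 63.438
Max retention: S = 1000/(98900/1559) − 10 = 5700/989 in (≈ 5.763 in)
Initial abstraction Ia = S/5 = (5700/989)/5 = 1140/989 ≈ 1.153 in
Excess rainfall: 7.550 − 1.153 = 6.397 in; P > Ia so Q > 0
Q = (126539/19780)²/((126539/19780) + 5700/989) = (16012118521/391248400)/(240539/19780) = 16012118521/4757861420 in ≈ 3.365 in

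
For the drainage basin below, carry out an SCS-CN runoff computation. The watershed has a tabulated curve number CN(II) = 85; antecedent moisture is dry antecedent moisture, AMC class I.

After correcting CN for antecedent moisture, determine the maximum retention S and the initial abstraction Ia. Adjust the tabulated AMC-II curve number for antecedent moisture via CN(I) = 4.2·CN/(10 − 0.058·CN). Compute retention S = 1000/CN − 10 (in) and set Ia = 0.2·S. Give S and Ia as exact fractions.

CN(I) from CN(II)=85: (4.2·85)/(10 − 0.058·85) = 11900/169 ≈ 70.414
S = 1000/(11900/169) − 10 = 500/119 in ≈ 4.202 in
Ia = 0.2·(500/119) = 100/119 in ≈ 0.840 in

S = 500/119 in ≈ 4.202 in; Ia = 100/119 in ≈ 0.840 in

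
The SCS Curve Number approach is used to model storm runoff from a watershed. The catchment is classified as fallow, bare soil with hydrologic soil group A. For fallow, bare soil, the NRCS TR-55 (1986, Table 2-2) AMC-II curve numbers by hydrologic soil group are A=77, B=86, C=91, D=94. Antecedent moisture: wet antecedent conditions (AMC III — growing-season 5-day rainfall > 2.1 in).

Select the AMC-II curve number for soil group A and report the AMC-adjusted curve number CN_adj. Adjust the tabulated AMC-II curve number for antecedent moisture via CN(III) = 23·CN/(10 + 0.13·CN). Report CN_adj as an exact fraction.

NRCS table: fallow, bare soil, soil group A → CN(II) = 77
Adjust CN=77 to AMC III: 23·77/(10 + 0.13·77) → 1771 ÷ (2001/100) = 7700/87 ≈ 88.506

CN_adj = 7700/87 ≈ 88.506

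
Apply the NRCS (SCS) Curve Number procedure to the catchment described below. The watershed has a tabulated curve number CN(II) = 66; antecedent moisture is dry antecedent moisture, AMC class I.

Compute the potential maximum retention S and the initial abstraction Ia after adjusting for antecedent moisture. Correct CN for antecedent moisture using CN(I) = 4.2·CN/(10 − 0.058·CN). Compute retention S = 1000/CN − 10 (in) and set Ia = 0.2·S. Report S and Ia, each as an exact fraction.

S = 8500/693 in ≈ 12.266 in; Ia = 1700/693 in ≈ 2.453 in

Adjust CN=66 to AMC I: 4.2·66/(10 − 0.058·66) → (1386/5) ÷ (1543/250) = 69300/1543 ≈ 44.913
S = 1000/(69300/1543) − 10 = 8500/693 in ≈ 12.266 in
Initial abstraction Ia = S/5 = (8500/693)/5 = 1700/693 ≈ 2.453 in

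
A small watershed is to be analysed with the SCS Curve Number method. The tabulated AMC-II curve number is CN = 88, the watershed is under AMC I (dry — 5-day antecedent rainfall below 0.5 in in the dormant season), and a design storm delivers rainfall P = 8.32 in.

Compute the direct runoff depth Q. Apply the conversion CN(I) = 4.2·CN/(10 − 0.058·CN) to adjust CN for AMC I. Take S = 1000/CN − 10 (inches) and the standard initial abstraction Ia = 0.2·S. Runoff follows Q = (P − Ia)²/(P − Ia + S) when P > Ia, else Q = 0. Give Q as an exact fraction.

Dry (AMC I): CN(I) = 4.2·88/(10 − 0.058·88) = (1848/5)/(612/125) = 3850/51 ≈ 75.490
Max retention: S = 1000/(3850/51) − 10 = 250/77 in (≈ 3.247 in)
Ia = 0.2S: 0.2·3.247 = 0.649 in (exactly 50/77)
Since P=8.320 > Ia=0.649: effective rainfall P−Ia = 14766/1925 in
Q = (14766/1925)²/((14766/1925) + 250/77) = (218034756/3705625)/(21016/1925) = 54508689/10113950 in ≈ 5.389 in

Q = 54508689/10113950 in ≈ 5.389 in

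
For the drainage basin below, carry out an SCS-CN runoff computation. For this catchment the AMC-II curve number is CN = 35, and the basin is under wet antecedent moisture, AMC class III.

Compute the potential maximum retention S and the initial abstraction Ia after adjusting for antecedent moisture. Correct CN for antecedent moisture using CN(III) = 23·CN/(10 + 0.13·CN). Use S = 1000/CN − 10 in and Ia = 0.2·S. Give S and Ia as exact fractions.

CN(III) from CN(II)=35: (23·35)/(10 + 0.13·35) = 16100/291 ≈ 55.326
Retention S: 1000/CN − 10 with CN=55.326 → S = 1300/161 ≈ 8.075 in
Ia = 0.2·(1300/161) = 260/161 in ≈ 1.615 in

S = 1300/161 in ≈ 8.075 in; Ia = 260/161 in ≈ 1.615 in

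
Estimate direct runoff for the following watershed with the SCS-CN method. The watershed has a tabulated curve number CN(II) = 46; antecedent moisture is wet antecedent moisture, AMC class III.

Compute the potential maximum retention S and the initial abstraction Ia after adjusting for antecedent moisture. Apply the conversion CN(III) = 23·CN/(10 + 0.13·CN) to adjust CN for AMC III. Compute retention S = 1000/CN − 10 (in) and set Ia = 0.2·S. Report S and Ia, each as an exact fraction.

CN(III) from CN(II)=46: (23·46)/(10 + 0.13·46) = 52900/799 ≈ 66.208
Max retention: S = 1000/(52900/799) − 10 = 2700/529 in (≈ 5.104 in)
Initial abstraction Ia = S/5 = (2700/529)/5 = 540/529 ≈ 1.021 in

S = 2700/529 in ≈ 5.104 in; Ia = 540/529 in ≈ 1.021 in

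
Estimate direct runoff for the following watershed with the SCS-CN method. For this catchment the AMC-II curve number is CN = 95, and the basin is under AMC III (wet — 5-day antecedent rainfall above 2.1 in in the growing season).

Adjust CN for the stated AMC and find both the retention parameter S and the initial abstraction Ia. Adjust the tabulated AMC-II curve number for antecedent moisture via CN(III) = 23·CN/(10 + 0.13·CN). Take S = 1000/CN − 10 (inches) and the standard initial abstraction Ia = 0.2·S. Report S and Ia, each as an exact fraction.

S = 100/437 in ≈ 0.229 in; Ia = 20/437 in ≈ 0.046 in

CN(III) from CN(II)=95: (23·95)/(10 + 0.13·95) = 43700/447 ≈ 97.763
Retention S: 1000/CN − 10 with CN=97.763 → S = 100/437 ≈ 0.229 in
Ia = 0.2·(100/437) = 20/437 in ≈ 0.046 in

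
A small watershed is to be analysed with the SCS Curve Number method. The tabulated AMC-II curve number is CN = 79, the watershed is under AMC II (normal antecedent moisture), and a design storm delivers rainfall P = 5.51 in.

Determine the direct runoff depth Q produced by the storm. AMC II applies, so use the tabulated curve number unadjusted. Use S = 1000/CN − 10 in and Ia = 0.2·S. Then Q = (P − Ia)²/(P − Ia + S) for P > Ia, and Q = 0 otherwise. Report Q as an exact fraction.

Q = 1546770241/476599100 in ≈ 3.245 in

Average conditions: CN = 79 (no AMC adjustment).
Max retention: S = 1000/79 − 10 = 210/79 in (≈ 2.658 in)
Ia = 0.2S: 0.2·2.658 = 0.532 in (exactly 42/79)
P − Ia = 5.510 − 0.532 = 39329/7900 ≈ 4.978 in (> 0, runoff occurs)
Q: (39329/7900)² ÷ (60329/7900) = 1546770241/476599100 in (≈ 3.245 in)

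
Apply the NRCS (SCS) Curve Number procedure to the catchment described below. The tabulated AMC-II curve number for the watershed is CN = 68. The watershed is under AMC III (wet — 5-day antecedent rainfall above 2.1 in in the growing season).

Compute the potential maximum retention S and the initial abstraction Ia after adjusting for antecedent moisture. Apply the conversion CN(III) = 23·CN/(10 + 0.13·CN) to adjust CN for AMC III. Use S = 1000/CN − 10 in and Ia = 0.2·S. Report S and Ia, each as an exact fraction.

Adjust CN=68 to AMC III: 23·68/(10 + 0.13·68) → 1564 ÷ (471/25) = 39100/471 ≈ 83.015
Max retention: S = 1000/(39100/471) − 10 = 800/391 in (≈ 2.046 in)
Ia = 0.2S: 0.2·2.046 = 0.409 in (exactly 160/391)

S = 800/391 in ≈ 2.046 in; Ia = 160/391 in ≈ 0.409 in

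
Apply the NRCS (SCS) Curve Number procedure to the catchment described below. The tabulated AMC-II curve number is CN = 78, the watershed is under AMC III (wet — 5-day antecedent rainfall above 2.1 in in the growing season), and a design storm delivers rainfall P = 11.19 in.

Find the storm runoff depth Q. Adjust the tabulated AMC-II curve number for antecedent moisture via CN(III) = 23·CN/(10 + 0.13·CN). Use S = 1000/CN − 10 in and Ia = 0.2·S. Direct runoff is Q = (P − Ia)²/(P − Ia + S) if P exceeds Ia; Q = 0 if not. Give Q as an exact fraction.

Q = 963819318049/97929347100 in ≈ 9.842 in

Wet (AMC III): CN(III) = 23·78/(10 + 0.13·78) = 1794/(1007/50) = 89700/1007 ≈ 89.076
S = 1000/(89700/1007) − 10 = 1100/897 in ≈ 1.226 in
Ia = 0.2·(1100/897) = 220/897 in ≈ 0.245 in
P − Ia = 11.190 − 0.245 = 981743/89700 ≈ 10.945 in (> 0, runoff occurs)
Q = (981743/89700)²/((981743/89700) + 1100/897) = (963819318049/8046090000)/(1091743/89700) = 963819318049/97929347100 in ≈ 9.842 in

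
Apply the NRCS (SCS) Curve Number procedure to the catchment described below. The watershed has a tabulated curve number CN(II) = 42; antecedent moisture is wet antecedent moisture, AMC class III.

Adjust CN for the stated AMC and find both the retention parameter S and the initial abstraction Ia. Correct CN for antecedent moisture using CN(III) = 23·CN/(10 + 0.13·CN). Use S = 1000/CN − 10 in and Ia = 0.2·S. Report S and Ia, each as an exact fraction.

S = 2900/483 in ≈ 6.004 in; Ia = 580/483 in ≈ 1.201 in

CN(III) from CN(II)=42: (23·42)/(10 + 0.13·42) = 48300/773 ≈ 62.484
S = 1000/(48300/773) − 10 = 2900/483 in ≈ 6.004 in
Ia = 0.2·(2900/483) = 580/483 in ≈ 1.201 in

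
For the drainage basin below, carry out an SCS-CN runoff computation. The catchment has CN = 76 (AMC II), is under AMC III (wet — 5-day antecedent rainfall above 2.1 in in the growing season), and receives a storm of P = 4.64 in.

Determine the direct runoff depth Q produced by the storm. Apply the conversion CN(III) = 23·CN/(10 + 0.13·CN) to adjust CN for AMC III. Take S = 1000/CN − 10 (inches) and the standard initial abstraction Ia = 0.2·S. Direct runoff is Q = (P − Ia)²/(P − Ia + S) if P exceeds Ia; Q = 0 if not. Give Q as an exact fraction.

Adjust CN=76 to AMC III: 23·76/(10 + 0.13·76) → 1748 ÷ (497/25) = 43700/497 ≈ 87.928
Max retention: S = 1000/(43700/497) − 10 = 600/437 in (≈ 1.373 in)
Ia = 0.2S: 0.2·1.373 = 0.275 in (exactly 120/437)
P − Ia = 4.640 − 0.275 = 47692/10925 ≈ 4.365 in (> 0, runoff occurs)
Q = (47692/10925)²/((47692/10925) + 600/437) = (2274526864/119355625)/(62692/10925) = 568631716/171227525 in ≈ 3.321 in

Q = 568631716/171227525 in ≈ 3.321 in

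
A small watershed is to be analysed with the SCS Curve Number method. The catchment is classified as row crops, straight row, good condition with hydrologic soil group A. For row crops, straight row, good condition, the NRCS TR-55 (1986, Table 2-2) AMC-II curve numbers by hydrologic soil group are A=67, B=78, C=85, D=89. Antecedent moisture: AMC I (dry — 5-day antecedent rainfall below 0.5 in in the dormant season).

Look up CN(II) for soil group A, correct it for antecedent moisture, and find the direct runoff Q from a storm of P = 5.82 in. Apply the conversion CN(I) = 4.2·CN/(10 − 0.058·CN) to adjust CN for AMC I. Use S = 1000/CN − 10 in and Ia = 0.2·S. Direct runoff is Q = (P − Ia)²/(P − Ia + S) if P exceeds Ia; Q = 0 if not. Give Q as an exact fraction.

NRCS table: row crops, straight row, good condition, soil group A → CN(II) = 67
CN(I) from CN(II)=67: (4.2·67)/(10 − 0.058·67) = 46900/1019 ≈ 46.026
S = 1000/(46900/1019) − 10 = 5500/469 in ≈ 11.727 in
Ia = 0.2·(5500/469) = 1100/469 in ≈ 2.345 in
P − Ia = 5.820 − 2.345 = 81479/23450 ≈ 3.475 in (> 0, runoff occurs)
Q = (81479/23450)²/((81479/23450) + 5500/469) = (6638827441/549902500)/(356479/23450) = 6638827441/8359432550 in ≈ 0.794 in

Q = 6638827441/8359432550 in ≈ 0.794 in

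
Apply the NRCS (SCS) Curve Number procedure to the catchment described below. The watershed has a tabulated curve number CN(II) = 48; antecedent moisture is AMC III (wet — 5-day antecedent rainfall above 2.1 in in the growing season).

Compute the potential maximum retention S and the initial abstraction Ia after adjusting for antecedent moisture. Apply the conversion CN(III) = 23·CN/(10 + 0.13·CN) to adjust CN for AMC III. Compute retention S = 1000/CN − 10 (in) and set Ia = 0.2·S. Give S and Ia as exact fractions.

CN(III) from CN(II)=48: (23·48)/(10 + 0.13·48) = 13800/203 ≈ 67.980
Max retention: S = 1000/(13800/203) − 10 = 325/69 in (≈ 4.710 in)
Ia = 0.2·(325/69) = 65/69 in ≈ 0.942 in

S = 325/69 in ≈ 4.710 in; Ia = 65/69 in ≈ 0.942 in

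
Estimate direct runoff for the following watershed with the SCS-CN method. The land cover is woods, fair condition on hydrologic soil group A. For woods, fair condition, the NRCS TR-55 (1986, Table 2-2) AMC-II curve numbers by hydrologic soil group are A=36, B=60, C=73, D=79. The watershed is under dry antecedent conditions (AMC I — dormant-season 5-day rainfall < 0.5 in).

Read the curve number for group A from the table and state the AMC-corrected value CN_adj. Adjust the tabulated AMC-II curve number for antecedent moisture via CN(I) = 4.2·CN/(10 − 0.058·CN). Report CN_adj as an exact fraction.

CN_adj = 18900/989 ≈ 19.110

NRCS table: woods, fair condition, soil group A → CN(II) = 36
Dry (AMC I): CN(I) = 4.2·36/(10 − 0.058·36) = (756/5)/(989/125) = 18900/989 ≈ 19.110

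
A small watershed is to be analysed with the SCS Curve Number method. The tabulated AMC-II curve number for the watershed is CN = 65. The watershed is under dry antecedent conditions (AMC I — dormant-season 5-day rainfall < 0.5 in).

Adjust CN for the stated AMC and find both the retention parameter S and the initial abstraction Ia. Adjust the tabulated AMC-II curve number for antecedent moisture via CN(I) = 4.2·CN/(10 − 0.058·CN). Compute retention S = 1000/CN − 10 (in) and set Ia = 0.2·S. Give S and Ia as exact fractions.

S = 500/39 in ≈ 12.821 in; Ia = 100/39 in ≈ 2.564 in

Adjust CN=65 to AMC I: 4.2·65/(10 − 0.058·65) → 273 ÷ (623/100) = 3900/89 ≈ 43.820
S = 1000/(3900/89) − 10 = 500/39 in ≈ 12.821 in
Initial abstraction Ia = S/5 = (500/39)/5 = 100/39 ≈ 2.564 in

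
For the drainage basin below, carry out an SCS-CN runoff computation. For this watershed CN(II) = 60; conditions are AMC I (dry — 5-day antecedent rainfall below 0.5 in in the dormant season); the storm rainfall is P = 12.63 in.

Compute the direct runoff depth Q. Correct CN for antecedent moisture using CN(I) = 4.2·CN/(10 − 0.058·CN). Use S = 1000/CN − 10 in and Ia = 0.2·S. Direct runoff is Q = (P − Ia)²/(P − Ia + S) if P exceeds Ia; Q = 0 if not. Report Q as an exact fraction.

CN(I) from CN(II)=60: (4.2·60)/(10 − 0.058·60) = 6300/163 ≈ 38.650
S = 1000/(6300/163) − 10 = 1000/63 in ≈ 15.873 in
Ia = 0.2S: 0.2·15.873 = 3.175 in (exactly 200/63)
Since P=12.630 > Ia=3.175: effective rainfall P−Ia = 59569/6300 in
Q: (59569/6300)² ÷ (159569/6300) = 3548465761/1005284700 in (≈ 3.530 in)

Q = 3548465761/1005284700 in ≈ 3.530 in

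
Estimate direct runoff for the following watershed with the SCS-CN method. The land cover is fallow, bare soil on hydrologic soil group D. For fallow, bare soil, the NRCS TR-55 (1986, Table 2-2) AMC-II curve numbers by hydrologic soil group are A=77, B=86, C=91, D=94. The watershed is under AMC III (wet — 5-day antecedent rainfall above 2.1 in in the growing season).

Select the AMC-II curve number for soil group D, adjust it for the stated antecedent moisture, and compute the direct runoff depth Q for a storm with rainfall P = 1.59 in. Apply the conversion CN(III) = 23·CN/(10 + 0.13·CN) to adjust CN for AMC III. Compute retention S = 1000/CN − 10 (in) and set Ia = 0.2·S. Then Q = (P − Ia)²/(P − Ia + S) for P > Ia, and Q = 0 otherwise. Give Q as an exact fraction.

Q = 9171947547/7058173300 in ≈ 1.299 in

NRCS table: fallow, bare soil, soil group D → CN(II) = 94
Adjust CN=94 to AMC III: 23·94/(10 + 0.13·94) → 2162 ÷ (1111/50) = 108100/1111 ≈ 97.300
Retention S: 1000/CN − 10 with CN=97.300 → S = 300/1081 ≈ 0.278 in
Ia = 0.2S: 0.2·0.278 = 0.056 in (exactly 60/1081)
P − Ia = 1.590 − 0.056 = 165879/108100 ≈ 1.534 in (> 0, runoff occurs)
Runoff Q = (P−Ia)²/(P−Ia+S) = (1.534)²/(1.534+0.278) = 9171947547/7058173300 ≈ 1.299 in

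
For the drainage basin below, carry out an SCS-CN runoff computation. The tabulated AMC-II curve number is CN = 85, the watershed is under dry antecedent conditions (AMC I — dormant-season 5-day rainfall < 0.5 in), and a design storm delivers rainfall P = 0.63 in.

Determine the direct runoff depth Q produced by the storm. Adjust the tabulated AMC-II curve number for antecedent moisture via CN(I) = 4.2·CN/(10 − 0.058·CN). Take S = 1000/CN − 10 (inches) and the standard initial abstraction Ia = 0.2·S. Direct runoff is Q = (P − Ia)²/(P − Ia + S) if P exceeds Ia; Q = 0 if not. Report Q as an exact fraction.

Adjust CN=85 to AMC I: 4.2·85/(10 − 0.058·85) → 357 ÷ (507/100) = 11900/169 ≈ 70.414
Retention S: 1000/CN − 10 with CN=70.414 → S = 500/119 ≈ 4.202 in
Ia = 0.2·(500/119) = 100/119 in ≈ 0.840 in
P = 0.630 ≤ Ia = 0.840 in: entire storm abstracted, Q = 0.

Q = 0 in ≈ 0.000 in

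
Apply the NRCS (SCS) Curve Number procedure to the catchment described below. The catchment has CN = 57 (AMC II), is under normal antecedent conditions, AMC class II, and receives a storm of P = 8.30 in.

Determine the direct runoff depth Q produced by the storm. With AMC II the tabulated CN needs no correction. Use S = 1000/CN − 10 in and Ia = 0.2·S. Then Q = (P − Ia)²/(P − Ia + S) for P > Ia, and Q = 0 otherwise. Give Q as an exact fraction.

Q = 14984641/4657470 in ≈ 3.217 in

AMC II — tabulated CN = 57 applies directly.
Max retention: S = 1000/57 − 10 = 430/57 in (≈ 7.544 in)
Ia = 0.2·(430/57) = 86/57 in ≈ 1.509 in
P − Ia = 8.300 − 1.509 = 3871/570 ≈ 6.791 in (> 0, runoff occurs)
Runoff Q = (P−Ia)²/(P−Ia+S) = (6.791)²/(6.791+7.544) = 14984641/4657470 ≈ 3.217 in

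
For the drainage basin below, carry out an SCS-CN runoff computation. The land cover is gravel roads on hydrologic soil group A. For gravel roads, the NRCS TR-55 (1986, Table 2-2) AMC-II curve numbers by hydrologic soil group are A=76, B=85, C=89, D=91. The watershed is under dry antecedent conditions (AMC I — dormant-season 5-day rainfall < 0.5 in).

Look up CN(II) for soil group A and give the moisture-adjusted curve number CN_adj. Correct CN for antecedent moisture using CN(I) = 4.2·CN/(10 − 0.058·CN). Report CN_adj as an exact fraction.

CN_adj = 13300/233 ≈ 57.082

NRCS table: gravel roads, soil group A → CN(II) = 76
Dry (AMC I): CN(I) = 4.2·76/(10 − 0.058·76) = (1596/5)/(699/125) = 13300/233 ≈ 57.082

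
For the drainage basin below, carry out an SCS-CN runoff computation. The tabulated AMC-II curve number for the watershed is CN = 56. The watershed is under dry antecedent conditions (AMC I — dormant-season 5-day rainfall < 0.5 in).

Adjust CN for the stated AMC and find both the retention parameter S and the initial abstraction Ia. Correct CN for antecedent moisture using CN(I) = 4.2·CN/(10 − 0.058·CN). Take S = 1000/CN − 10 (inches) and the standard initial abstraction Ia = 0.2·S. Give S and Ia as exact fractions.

Dry (AMC I): CN(I) = 4.2·56/(10 − 0.058·56) = (1176/5)/(844/125) = 7350/211 ≈ 34.834
Retention S: 1000/CN − 10 with CN=34.834 → S = 2750/147 ≈ 18.707 in
Ia = 0.2·(2750/147) = 550/147 in ≈ 3.741 in

S = 2750/147 in ≈ 18.707 in; Ia = 550/147 in ≈ 3.741 in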